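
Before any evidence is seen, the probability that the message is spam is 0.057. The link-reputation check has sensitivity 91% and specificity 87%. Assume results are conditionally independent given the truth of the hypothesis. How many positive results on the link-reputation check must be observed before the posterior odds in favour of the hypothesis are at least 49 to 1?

4

Prior odds: 0.057 ÷ 0.943 = 57/943.
False-positive rate = 1 − 0.87 = 0.13; likelihood ratio of a positive = 0.91/0.13 = 7.
Target odds = 49.
Require 7ⁿ ≥ 49 ÷ (57/943) = 46207/57.
7³ = 343 falls short of 46207/57 but 7⁴ = 2401 reaches it, so n = 4.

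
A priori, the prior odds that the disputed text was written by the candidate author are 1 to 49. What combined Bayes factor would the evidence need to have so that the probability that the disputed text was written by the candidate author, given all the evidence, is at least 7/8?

343

Prior odds = 1/49.
Target odds = 0.875/0.125 = 7.
Required Bayes factor = 7 ÷ (1/49) = 343.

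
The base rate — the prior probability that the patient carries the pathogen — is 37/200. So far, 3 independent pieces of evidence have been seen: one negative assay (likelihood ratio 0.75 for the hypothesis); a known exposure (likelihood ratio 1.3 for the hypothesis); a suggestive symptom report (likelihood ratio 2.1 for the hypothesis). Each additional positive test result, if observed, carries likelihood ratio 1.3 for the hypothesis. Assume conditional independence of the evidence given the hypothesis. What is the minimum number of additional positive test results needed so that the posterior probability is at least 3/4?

Prior odds = 0.185/0.815 = 37/163.
Combined Bayes factor of the evidence already in hand = 0.75 × 1.3 × 2.1 = 2.0475.
Odds after that evidence = (37/163) × 2.0475 = 30303/65200.
Target odds = 0.75/0.25 = 3.
Need 1.3ⁿ ≥ 3 ÷ (30303/65200) = 65200/10101.
1.3⁷ = 62748517/10000000 falls short of 65200/10101 but 1.3⁸ = 815730721/100000000 reaches it, so n = 8.

8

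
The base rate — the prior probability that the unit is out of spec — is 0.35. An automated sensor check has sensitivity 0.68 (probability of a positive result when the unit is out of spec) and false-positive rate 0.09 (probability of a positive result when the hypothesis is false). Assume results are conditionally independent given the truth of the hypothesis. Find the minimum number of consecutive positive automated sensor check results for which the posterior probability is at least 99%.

3

Prior odds: 0.35 ÷ 0.65 = 7/13.
Likelihood ratio of a positive result = 0.68/0.09 = 68/9.
Target odds: 0.99 ÷ 0.01 = 99.
Require (68/9)ⁿ ≥ 99 ÷ (7/13) = 1287/7.
(68/9)² = 4624/81 falls short of 1287/7 but (68/9)³ = 314432/729 reaches it, so n = 3.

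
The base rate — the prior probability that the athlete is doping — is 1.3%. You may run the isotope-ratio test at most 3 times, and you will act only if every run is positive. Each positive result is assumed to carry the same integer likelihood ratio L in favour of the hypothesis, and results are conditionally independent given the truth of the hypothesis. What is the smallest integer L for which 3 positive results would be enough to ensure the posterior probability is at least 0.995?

25

Prior odds = 0.013/0.987 = 13/987.
Target odds = 0.995/0.005 = 199.
Need L³ ≥ 199 ÷ (13/987) = 196413/13.
24³ = 13824 < 196413/13 ≤ 15625 = 25³, so L = 25.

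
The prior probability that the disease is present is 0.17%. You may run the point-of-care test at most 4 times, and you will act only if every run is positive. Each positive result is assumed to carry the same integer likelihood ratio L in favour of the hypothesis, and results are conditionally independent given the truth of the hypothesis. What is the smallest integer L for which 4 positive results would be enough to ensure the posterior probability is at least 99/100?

Prior odds = 0.0017/0.9983 = 17/9983.
Target odds = 0.99/0.01 = 99.
Need L⁴ ≥ 99 ÷ (17/9983) = 988317/17.
15⁴ = 50625 < 988317/17 ≤ 65536 = 16⁴, so L = 16.

16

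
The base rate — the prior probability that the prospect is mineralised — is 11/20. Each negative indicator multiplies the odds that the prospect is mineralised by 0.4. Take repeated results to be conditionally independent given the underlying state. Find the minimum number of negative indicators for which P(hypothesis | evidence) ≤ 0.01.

6

Prior odds: 0.55 ÷ 0.45 = 11/9.
Likelihood ratio per negative indicator = 0.4.
Target odds: 0.01 ÷ 0.99 = 1/99.
Need (11/9) × 0.4ⁿ ≤ 1/99, i.e. 0.4ⁿ ≤ 1/121.
0.4⁵ = 0.01024 is still above 1/121 but 0.4⁶ = 64/15625 is at or below it, so n = 6.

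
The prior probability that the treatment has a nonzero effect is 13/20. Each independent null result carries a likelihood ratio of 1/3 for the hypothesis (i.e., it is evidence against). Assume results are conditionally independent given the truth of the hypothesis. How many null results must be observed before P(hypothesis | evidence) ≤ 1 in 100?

5

Prior odds: 0.65 ÷ 0.35 = 13/7.
Likelihood ratio per null result = 1/3.
Target posterior odds = 0.01/0.99 = 1/99.
Need (13/7) × (1/3)ⁿ ≤ 1/99, i.e. (1/3)ⁿ ≤ 7/1287.
(1/3)⁴ = 1/81 is still above 7/1287 but (1/3)⁵ = 1/243 is at or below it, so n = 5.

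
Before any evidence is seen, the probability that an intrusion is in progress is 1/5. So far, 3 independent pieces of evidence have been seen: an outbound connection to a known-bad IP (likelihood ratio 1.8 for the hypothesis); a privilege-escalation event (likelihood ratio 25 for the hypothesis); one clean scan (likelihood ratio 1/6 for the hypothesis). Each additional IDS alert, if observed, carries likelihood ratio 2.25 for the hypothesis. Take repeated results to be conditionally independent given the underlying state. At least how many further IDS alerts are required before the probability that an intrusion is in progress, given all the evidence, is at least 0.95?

Prior odds = 0.2/0.8 = 0.25.
Combined Bayes factor of the evidence already in hand = 1.8 × 25 × (1/6) = 7.5.
Odds after that evidence = 0.25 × 7.5 = 1.875.
Target odds = 0.95/0.05 = 19.
Need 2.25ⁿ ≥ 19 ÷ 1.875 = 152/15.
2.25² = 5.0625 falls short of 152/15 but 2.25³ = 11.390625 reaches it, so n = 3.

3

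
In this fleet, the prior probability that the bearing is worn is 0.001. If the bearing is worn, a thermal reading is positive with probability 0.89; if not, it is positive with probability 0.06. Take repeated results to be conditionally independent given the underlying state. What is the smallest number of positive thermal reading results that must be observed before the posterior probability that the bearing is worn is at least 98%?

Prior odds: 0.001 ÷ 0.999 = 1/999.
Likelihood ratio of a positive = 0.89/0.06 = 89/6.
Target odds: 0.98 ÷ 0.02 = 49.
Require (89/6)ⁿ ≥ 49 ÷ (1/999) = 48951.
(89/6)⁴ = 62742241/1296 falls short of 48951 but (89/6)⁵ ≈718115 reaches it, so n = 5.

5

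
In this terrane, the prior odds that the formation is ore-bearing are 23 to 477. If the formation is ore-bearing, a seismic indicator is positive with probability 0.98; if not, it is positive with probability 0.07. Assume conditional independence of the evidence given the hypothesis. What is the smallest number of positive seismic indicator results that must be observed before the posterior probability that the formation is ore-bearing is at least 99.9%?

Prior odds = 23/477.
Likelihood ratio of a positive = 0.98/0.07 = 14.
Target posterior odds = 0.999/0.001 = 999.
Need (23/477) × 14ⁿ ≥ 999, i.e. 14ⁿ ≥ 476523/23.
14³ = 2744 falls short of 476523/23 but 14⁴ = 38416 reaches it, so n = 4.

4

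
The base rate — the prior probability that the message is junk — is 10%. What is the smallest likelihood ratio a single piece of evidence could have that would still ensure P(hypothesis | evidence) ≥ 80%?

36

Prior odds = 0.1/0.9 = 1/9.
Target odds = 0.8/0.2 = 4.
Required Bayes factor = 4 ÷ (1/9) = 36.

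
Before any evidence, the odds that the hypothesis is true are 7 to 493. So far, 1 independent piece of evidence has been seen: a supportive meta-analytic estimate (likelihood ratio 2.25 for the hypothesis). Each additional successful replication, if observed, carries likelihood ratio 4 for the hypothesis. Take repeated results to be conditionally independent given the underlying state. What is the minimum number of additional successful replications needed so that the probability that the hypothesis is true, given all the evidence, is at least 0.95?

Prior odds = 7/493.
Bayes factor of the evidence already in hand = 2.25.
Odds after that evidence = (7/493) × 2.25 = 63/1972.
Target odds = 0.95/0.05 = 19.
Need 4ⁿ ≥ 19 ÷ (63/1972) = 37468/63.
4⁴ = 256 falls short of 37468/63 but 4⁵ = 1024 reaches it, so n = 5.

5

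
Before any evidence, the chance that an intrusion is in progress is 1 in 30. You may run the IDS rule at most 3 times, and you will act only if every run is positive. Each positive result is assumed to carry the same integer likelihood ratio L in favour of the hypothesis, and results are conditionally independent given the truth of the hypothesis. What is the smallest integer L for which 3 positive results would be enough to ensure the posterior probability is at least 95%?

Prior odds = (1/30)/(29/30) = 1/29.
Target odds = 0.95/0.05 = 19.
Need L³ ≥ 19 ÷ (1/29) = 551.
8³ = 512 < 551 ≤ 729 = 9³, so L = 9.

9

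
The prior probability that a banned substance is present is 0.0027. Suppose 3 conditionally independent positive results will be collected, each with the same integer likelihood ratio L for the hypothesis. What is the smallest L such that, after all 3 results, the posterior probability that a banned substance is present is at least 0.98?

Prior odds = 0.0027/0.9973 = 27/9973.
Target odds = 0.98/0.02 = 49.
Need L³ ≥ 49 ÷ (27/9973) = 488677/27.
26³ = 17576 < 488677/27 ≤ 19683 = 27³, so L = 27.

27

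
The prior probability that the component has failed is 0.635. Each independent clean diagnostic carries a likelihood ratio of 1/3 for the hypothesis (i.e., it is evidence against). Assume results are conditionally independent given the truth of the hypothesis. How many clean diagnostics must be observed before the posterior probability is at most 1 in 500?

7

Prior odds: 0.635 ÷ 0.365 = 127/73.
Likelihood ratio per clean diagnostic = 1/3.
Target posterior odds = 0.002/0.998 = 1/499.
Need (127/73) × (1/3)ⁿ ≤ 1/499, i.e. (1/3)ⁿ ≤ 73/63373.
(1/3)⁶ = 1/729 is still above 73/63373 but (1/3)⁷ = 1/2187 is at or below it, so n = 7.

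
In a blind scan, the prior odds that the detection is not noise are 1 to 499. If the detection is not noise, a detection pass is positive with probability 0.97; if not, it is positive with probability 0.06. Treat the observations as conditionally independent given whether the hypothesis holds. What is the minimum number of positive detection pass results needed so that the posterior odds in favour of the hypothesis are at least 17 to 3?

Prior odds = 1/499.
Likelihood ratio of a positive = 0.97/0.06 = 97/6.
Target odds = 17/3.
Need (1/499) × (97/6)ⁿ ≥ 17/3, i.e. (97/6)ⁿ ≥ 8483/3.
(97/6)² = 9409/36 falls short of 8483/3 but (97/6)³ = 912673/216 reaches it, so n = 3.

3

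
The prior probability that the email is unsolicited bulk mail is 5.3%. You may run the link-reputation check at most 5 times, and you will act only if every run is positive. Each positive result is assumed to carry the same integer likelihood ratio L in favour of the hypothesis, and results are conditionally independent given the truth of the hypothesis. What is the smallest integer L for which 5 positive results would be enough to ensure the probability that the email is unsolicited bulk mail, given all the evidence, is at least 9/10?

3

Prior odds = 0.053/0.947 = 53/947.
Target odds = 0.9/0.1 = 9.
Need L⁵ ≥ 9 ÷ (53/947) = 8523/53.
2⁵ = 32 < 8523/53 ≤ 243 = 3⁵, so L = 3.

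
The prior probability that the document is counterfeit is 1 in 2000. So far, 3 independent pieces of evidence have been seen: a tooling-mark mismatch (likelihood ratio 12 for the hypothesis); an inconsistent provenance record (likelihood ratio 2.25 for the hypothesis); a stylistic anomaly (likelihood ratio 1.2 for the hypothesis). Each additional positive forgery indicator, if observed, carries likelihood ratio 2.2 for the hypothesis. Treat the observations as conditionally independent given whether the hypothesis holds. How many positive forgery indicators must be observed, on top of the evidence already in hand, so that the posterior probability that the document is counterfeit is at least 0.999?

14

Prior odds = 0.0005/0.9995 = 1/1999.
Combined Bayes factor of the evidence already in hand = 12 × 2.25 × 1.2 = 32.4.
Odds after that evidence = (1/1999) × 32.4 = 162/9995.
Target odds = 0.999/0.001 = 999.
Need 2.2ⁿ ≥ 999 ÷ (162/9995) = 369815/6.
2.2¹³ ≈28281 falls short of 369815/6 but 2.2¹⁴ ≈62218.2 reaches it, so n = 14.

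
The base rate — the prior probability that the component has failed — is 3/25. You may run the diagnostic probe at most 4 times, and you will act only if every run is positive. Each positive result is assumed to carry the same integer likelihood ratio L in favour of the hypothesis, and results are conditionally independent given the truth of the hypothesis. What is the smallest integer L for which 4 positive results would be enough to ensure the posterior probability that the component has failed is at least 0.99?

6

Prior odds = 0.12/0.88 = 3/22.
Target odds = 0.99/0.01 = 99.
Need L⁴ ≥ 99 ÷ (3/22) = 726.
5⁴ = 625 < 726 ≤ 1296 = 6⁴, so L = 6.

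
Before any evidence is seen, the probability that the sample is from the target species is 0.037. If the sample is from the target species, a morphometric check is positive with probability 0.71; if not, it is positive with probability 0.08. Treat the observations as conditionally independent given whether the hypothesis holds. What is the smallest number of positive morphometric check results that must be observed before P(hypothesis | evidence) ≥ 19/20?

Prior odds: 0.037 ÷ 0.963 = 37/963.
Likelihood ratio of a positive = 0.71/0.08 = 8.875.
Target posterior odds = 0.95/0.05 = 19.
Need (37/963) × 8.875ⁿ ≥ 19, i.e. 8.875ⁿ ≥ 18297/37.
8.875² = 78.765625 falls short of 18297/37 but 8.875³ = 357911/512 reaches it, so n = 3.

3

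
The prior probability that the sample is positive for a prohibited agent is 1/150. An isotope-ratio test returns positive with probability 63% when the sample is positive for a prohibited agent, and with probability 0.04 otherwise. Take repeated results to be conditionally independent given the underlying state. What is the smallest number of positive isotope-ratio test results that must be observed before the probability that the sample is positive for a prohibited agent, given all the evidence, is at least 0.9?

Prior odds: (1/150) ÷ (149/150) = 1/149.
Likelihood ratio of a positive result = 0.63/0.04 = 15.75.
Target posterior odds = 0.9/0.1 = 9.
Require 15.75ⁿ ≥ 9 ÷ (1/149) = 1341.
15.75² = 248.0625 falls short of 1341 but 15.75³ = 3906.984375 reaches it, so n = 3.

3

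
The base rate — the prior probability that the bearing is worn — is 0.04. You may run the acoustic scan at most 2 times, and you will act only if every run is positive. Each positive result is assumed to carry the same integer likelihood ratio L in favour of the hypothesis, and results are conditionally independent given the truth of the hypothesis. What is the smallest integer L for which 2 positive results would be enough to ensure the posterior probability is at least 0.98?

35

Prior odds = 0.04/0.96 = 1/24.
Target odds = 0.98/0.02 = 49.
Need L² ≥ 49 ÷ (1/24) = 1176.
34² = 1156 < 1176 ≤ 1225 = 35², so L = 35.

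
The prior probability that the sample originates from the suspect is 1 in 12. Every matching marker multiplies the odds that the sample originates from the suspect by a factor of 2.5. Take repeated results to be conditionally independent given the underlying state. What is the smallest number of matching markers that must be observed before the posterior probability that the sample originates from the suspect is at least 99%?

8

Prior odds: (1/12) ÷ (11/12) = 1/11.
Likelihood ratio per matching marker = 2.5.
Target posterior odds = 0.99/0.01 = 99.
Need (1/11) × 2.5ⁿ ≥ 99, i.e. 2.5ⁿ ≥ 1089.
2.5⁷ = 610.3515625 falls short of 1089 but 2.5⁸ = 390625/256 reaches it, so n = 8.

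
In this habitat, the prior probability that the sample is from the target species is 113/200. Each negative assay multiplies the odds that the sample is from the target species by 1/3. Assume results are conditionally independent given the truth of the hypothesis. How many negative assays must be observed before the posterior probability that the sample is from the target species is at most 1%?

Prior odds = 0.565/0.435 = 113/87.
Likelihood ratio per negative assay = 1/3.
Target odds: 0.01 ÷ 0.99 = 1/99.
Require (1/3)ⁿ ≤ 1/99 ÷ (113/87) = 29/3729.
(1/3)⁴ = 1/81 is still above 29/3729 but (1/3)⁵ = 1/243 is at or below it, so n = 5.

5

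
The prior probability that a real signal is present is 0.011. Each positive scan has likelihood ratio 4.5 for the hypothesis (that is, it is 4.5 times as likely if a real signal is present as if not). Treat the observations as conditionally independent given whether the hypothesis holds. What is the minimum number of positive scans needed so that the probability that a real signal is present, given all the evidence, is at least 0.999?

Prior odds: 0.011 ÷ 0.989 = 11/989.
Likelihood ratio per positive scan = 4.5.
Target posterior odds = 0.999/0.001 = 999.
Need (11/989) × 4.5ⁿ ≥ 999, i.e. 4.5ⁿ ≥ 988011/11.
4.5⁷ = 4782969/128 falls short of 988011/11 but 4.5⁸ = 43046721/256 reaches it, so n = 8.

8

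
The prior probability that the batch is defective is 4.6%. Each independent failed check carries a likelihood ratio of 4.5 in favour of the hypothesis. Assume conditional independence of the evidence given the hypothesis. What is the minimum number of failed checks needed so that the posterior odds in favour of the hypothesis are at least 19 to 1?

Prior odds: 0.046 ÷ 0.954 = 23/477.
Likelihood ratio per failed check = 4.5.
Target odds = 19.
Require 4.5ⁿ ≥ 19 ÷ (23/477) = 9063/23.
4.5³ = 91.125 falls short of 9063/23 but 4.5⁴ = 410.0625 reaches it, so n = 4.

4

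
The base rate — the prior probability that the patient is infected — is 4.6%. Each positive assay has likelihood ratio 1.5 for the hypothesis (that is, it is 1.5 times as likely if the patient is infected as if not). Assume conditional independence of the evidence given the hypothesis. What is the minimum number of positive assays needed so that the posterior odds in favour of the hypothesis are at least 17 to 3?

Prior odds: 0.046 ÷ 0.954 = 23/477.
Likelihood ratio per positive assay = 1.5.
Target odds = 17/3.
Require 1.5ⁿ ≥ 17/3 ÷ (23/477) = 2703/23.
1.5¹¹ = 177147/2048 falls short of 2703/23 but 1.5¹² = 531441/4096 reaches it, so n = 12.

12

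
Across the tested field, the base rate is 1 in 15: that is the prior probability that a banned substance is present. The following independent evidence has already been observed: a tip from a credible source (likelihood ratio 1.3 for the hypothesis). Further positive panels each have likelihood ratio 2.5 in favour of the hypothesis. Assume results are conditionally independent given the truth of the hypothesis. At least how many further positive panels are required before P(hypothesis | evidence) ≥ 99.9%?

Prior odds = (1/15)/(14/15) = 1/14.
Bayes factor of the evidence already in hand = 1.3.
Odds after that evidence = (1/14) × 1.3 = 13/140.
Target odds = 0.999/0.001 = 999.
Need 2.5ⁿ ≥ 999 ÷ (13/140) = 139860/13.
2.5¹⁰ = 9765625/1024 falls short of 139860/13 but 2.5¹¹ = 48828125/2048 reaches it, so n = 11.

11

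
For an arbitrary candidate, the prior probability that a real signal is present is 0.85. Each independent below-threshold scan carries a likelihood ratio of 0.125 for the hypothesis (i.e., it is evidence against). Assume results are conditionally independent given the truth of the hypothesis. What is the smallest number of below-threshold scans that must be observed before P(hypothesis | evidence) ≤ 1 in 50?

Prior odds = 0.85/0.15 = 17/3.
Likelihood ratio per below-threshold scan = 0.125.
Target odds: 0.02 ÷ 0.98 = 1/49.
Need (17/3) × 0.125ⁿ ≤ 1/49, i.e. 0.125ⁿ ≤ 3/833.
0.125² = 0.015625 is still above 3/833 but 0.125³ = 0.001953125 is at or below it, so n = 3.

3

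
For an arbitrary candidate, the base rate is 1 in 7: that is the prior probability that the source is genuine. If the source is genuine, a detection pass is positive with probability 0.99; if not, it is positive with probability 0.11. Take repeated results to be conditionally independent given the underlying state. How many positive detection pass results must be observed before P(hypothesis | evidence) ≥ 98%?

Prior odds: (1/7) ÷ (6/7) = 1/6.
Likelihood ratio of a positive = 0.99/0.11 = 9.
Target posterior odds = 0.98/0.02 = 49.
Need (1/6) × 9ⁿ ≥ 49, i.e. 9ⁿ ≥ 294.
9² = 81 falls short of 294 but 9³ = 729 reaches it, so n = 3.

3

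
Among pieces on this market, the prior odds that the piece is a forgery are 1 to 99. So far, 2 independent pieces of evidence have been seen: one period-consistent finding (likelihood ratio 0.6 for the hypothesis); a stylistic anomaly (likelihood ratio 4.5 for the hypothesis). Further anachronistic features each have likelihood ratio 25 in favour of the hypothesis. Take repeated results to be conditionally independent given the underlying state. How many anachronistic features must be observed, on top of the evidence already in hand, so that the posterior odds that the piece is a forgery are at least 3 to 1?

2

Prior odds = 1/99.
Combined Bayes factor of the evidence already in hand = 0.6 × 4.5 = 2.7.
Odds after that evidence = (1/99) × 2.7 = 3/110.
Target odds = 3.
Need 25ⁿ ≥ 3 ÷ (3/110) = 110.
25¹ = 25 falls short of 110 but 25² = 625 reaches it, so n = 2.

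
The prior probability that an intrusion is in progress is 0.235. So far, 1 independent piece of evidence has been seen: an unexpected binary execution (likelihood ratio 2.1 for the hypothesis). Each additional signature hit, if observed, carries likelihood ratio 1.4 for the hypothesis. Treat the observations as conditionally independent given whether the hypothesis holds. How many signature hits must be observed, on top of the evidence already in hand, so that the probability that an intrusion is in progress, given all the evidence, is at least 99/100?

15

Prior odds = 0.235/0.765 = 47/153.
Bayes factor of the evidence already in hand = 2.1.
Odds after that evidence = (47/153) × 2.1 = 329/510.
Target odds = 0.99/0.01 = 99.
Need 1.4ⁿ ≥ 99 ÷ (329/510) = 50490/329.
1.4¹⁴ ≈111.12 falls short of 50490/329 but 1.4¹⁵ ≈155.568 reaches it, so n = 15.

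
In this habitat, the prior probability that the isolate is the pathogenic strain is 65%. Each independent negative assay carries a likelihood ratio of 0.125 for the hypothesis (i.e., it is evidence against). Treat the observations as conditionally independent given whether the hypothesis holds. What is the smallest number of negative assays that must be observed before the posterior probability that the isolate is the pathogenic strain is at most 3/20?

2

Prior odds: 0.65 ÷ 0.35 = 13/7.
Likelihood ratio per negative assay = 0.125.
Target posterior odds = 0.15/0.85 = 3/17.
Need (13/7) × 0.125ⁿ ≤ 3/17, i.e. 0.125ⁿ ≤ 21/221.
0.125¹ = 0.125 is still above 21/221 but 0.125² = 0.015625 is at or below it, so n = 2.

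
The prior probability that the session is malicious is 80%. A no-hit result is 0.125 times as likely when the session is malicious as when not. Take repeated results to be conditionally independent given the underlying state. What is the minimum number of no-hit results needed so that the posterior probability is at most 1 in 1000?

Prior odds: 0.8 ÷ 0.2 = 4.
Likelihood ratio per no-hit result = 0.125.
Target odds: 0.001 ÷ 0.999 = 1/999.
Require 0.125ⁿ ≤ 1/999 ÷ 4 = 1/3996.
0.125³ = 0.001953125 is still above 1/3996 but 0.125⁴ = 1/4096 is at or below it, so n = 4.

4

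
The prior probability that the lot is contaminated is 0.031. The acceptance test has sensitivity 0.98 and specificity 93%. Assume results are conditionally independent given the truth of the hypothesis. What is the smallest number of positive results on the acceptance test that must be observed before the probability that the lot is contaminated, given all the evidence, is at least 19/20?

Prior odds = 0.031/0.969 = 31/969.
False-positive rate = 1 − 0.93 = 0.07; likelihood ratio of a positive = 0.98/0.07 = 14.
Target posterior odds = 0.95/0.05 = 19.
Require 14ⁿ ≥ 19 ÷ (31/969) = 18411/31.
14² = 196 falls short of 18411/31 but 14³ = 2744 reaches it, so n = 3.

3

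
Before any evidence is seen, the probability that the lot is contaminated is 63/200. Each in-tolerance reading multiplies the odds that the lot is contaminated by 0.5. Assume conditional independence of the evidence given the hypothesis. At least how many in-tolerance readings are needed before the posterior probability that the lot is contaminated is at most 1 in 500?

8

Prior odds: 0.315 ÷ 0.685 = 63/137.
Likelihood ratio per in-tolerance reading = 0.5.
Target posterior odds = 0.002/0.998 = 1/499.
Need (63/137) × 0.5ⁿ ≤ 1/499, i.e. 0.5ⁿ ≤ 137/31437.
0.5⁷ = 0.0078125 is still above 137/31437 but 0.5⁸ = 0.00390625 is at or below it, so n = 8.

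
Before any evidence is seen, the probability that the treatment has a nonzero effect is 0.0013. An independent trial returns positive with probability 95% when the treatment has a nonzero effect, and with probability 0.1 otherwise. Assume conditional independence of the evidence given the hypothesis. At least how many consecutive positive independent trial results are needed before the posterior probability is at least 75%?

4

Prior odds: 0.0013 ÷ 0.9987 = 13/9987.
Likelihood ratio of a positive result = 0.95/0.1 = 9.5.
Target posterior odds = 0.75/0.25 = 3.
Need (13/9987) × 9.5ⁿ ≥ 3, i.e. 9.5ⁿ ≥ 29961/13.
9.5³ = 857.375 falls short of 29961/13 but 9.5⁴ = 8145.0625 reaches it, so n = 4.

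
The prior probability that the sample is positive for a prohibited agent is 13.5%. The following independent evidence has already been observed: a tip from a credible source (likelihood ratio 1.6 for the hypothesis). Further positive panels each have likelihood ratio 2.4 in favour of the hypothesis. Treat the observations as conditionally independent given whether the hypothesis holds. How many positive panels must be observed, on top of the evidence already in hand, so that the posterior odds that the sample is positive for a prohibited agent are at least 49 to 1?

7

Prior odds = 0.135/0.865 = 27/173.
Bayes factor of the evidence already in hand = 1.6.
Odds after that evidence = (27/173) × 1.6 = 216/865.
Target odds = 49.
Need 2.4ⁿ ≥ 49 ÷ (216/865) = 42385/216.
2.4⁶ = 2985984/15625 falls short of 42385/216 but 2.4⁷ = 35831808/78125 reaches it, so n = 7.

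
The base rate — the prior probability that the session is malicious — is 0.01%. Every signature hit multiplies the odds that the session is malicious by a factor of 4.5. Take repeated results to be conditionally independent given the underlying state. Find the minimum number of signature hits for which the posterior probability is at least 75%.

7

Prior odds: 0.0001 ÷ 0.9999 = 1/9999.
Likelihood ratio per signature hit = 4.5.
Target posterior odds = 0.75/0.25 = 3.
Need (1/9999) × 4.5ⁿ ≥ 3, i.e. 4.5ⁿ ≥ 29997.
4.5⁶ = 8303.765625 falls short of 29997 but 4.5⁷ = 4782969/128 reaches it, so n = 7.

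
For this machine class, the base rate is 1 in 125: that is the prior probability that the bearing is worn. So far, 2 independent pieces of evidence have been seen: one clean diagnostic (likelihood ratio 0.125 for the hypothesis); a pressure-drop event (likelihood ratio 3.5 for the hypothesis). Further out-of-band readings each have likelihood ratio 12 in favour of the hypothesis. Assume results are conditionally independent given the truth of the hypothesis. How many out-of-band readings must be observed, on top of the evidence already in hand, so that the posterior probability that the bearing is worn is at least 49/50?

4

Prior odds = 0.008/0.992 = 1/124.
Combined Bayes factor of the evidence already in hand = 0.125 × 3.5 = 0.4375.
Odds after that evidence = (1/124) × 0.4375 = 7/1984.
Target odds = 0.98/0.02 = 49.
Need 12ⁿ ≥ 49 ÷ (7/1984) = 13888.
12³ = 1728 falls short of 13888 but 12⁴ = 20736 reaches it, so n = 4.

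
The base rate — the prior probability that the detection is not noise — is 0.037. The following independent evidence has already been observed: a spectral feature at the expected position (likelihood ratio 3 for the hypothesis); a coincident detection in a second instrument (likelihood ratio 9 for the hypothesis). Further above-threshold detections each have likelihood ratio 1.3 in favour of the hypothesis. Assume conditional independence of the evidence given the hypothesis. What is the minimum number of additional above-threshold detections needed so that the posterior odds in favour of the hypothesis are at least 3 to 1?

Prior odds = 0.037/0.963 = 37/963.
Combined Bayes factor of the evidence already in hand = 3 × 9 = 27.
Odds after that evidence = (37/963) × 27 = 111/107.
Target odds = 3.
Need 1.3ⁿ ≥ 3 ÷ (111/107) = 107/37.
1.3⁴ = 2.8561 falls short of 107/37 but 1.3⁵ = 371293/100000 reaches it, so n = 5.

5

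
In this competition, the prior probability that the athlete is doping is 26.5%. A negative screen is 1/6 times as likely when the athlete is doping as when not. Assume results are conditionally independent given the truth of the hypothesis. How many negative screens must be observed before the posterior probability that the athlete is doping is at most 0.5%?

Prior odds = 0.265/0.735 = 53/147.
Likelihood ratio per negative screen = 1/6.
Target posterior odds = 0.005/0.995 = 1/199.
Need (53/147) × (1/6)ⁿ ≤ 1/199, i.e. (1/6)ⁿ ≤ 147/10547.
(1/6)² = 1/36 is still above 147/10547 but (1/6)³ = 1/216 is at or below it, so n = 3.

3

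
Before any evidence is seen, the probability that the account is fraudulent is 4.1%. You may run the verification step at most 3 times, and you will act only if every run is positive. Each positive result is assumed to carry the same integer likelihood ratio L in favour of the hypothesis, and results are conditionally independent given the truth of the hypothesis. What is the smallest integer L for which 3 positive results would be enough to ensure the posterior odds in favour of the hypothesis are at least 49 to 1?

11

Prior odds = 0.041/0.959 = 41/959.
Target odds = 49.
Need L³ ≥ 49 ÷ (41/959) = 46991/41.
10³ = 1000 < 46991/41 ≤ 1331 = 11³, so L = 11.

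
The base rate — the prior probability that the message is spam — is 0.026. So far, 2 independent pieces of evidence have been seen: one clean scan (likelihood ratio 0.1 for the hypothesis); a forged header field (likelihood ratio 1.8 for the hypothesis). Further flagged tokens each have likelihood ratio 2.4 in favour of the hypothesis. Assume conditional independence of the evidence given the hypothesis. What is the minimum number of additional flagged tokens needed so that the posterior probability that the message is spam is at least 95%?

10

Prior odds = 0.026/0.974 = 13/487.
Combined Bayes factor of the evidence already in hand = 0.1 × 1.8 = 0.18.
Odds after that evidence = (13/487) × 0.18 = 117/24350.
Target odds = 0.95/0.05 = 19.
Need 2.4ⁿ ≥ 19 ÷ (117/24350) = 462650/117.
2.4⁹ ≈2641.81 falls short of 462650/117 but 2.4¹⁰ ≈6340.34 reaches it, so n = 10.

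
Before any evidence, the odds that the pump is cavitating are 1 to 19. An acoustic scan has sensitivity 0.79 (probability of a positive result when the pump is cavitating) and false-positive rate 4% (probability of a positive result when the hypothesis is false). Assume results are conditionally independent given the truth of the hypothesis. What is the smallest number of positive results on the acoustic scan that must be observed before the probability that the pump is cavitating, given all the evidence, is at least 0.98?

Prior odds = 1/19.
Likelihood ratio of a positive result = 0.79/0.04 = 19.75.
Target posterior odds = 0.98/0.02 = 49.
Require 19.75ⁿ ≥ 49 ÷ (1/19) = 931.
19.75² = 390.0625 falls short of 931 but 19.75³ = 7703.734375 reaches it, so n = 3.

3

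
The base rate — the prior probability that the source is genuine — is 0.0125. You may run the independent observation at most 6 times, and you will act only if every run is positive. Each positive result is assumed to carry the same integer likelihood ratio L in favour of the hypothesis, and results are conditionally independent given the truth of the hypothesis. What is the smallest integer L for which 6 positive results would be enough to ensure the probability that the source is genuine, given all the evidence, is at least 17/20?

Prior odds = 0.0125/0.9875 = 1/79.
Target odds = 0.85/0.15 = 17/3.
Need L⁶ ≥ 17/3 ÷ (1/79) = 1343/3.
2⁶ = 64 < 1343/3 ≤ 729 = 3⁶, so L = 3.

3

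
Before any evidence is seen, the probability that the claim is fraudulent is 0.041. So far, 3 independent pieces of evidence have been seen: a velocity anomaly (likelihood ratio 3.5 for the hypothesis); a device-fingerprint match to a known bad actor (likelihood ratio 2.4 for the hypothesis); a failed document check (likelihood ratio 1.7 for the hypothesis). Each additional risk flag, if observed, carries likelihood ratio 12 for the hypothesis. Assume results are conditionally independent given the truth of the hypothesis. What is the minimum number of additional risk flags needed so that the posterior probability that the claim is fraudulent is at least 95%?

2

Prior odds = 0.041/0.959 = 41/959.
Combined Bayes factor of the evidence already in hand = 3.5 × 2.4 × 1.7 = 14.28.
Odds after that evidence = (41/959) × 14.28 = 2091/3425.
Target odds = 0.95/0.05 = 19.
Need 12ⁿ ≥ 19 ÷ (2091/3425) = 65075/2091.
12¹ = 12 falls short of 65075/2091 but 12² = 144 reaches it, so n = 2.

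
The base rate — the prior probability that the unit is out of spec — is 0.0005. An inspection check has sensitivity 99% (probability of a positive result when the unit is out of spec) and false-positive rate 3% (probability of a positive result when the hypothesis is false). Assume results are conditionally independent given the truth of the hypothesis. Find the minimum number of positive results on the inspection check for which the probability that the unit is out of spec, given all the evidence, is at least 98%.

4

Prior odds = 0.0005/0.9995 = 1/1999.
Likelihood ratio of a positive result = 0.99/0.03 = 33.
Target posterior odds = 0.98/0.02 = 49.
Require 33ⁿ ≥ 49 ÷ (1/1999) = 97951.
33³ = 35937 falls short of 97951 but 33⁴ = 1185921 reaches it, so n = 4.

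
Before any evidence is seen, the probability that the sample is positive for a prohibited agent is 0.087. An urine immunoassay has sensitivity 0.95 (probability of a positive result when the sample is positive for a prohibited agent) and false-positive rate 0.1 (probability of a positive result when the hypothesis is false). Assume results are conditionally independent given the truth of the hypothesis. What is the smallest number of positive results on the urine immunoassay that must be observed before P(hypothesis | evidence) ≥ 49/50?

Prior odds: 0.087 ÷ 0.913 = 87/913.
Likelihood ratio of a positive result = 0.95/0.1 = 9.5.
Target odds: 0.98 ÷ 0.02 = 49.
Require 9.5ⁿ ≥ 49 ÷ (87/913) = 44737/87.
9.5² = 90.25 falls short of 44737/87 but 9.5³ = 857.375 reaches it, so n = 3.

3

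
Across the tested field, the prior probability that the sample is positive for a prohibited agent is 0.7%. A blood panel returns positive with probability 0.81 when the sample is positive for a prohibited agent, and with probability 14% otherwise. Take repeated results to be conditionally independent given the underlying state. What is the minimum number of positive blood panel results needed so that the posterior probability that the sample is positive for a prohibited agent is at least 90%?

5

Prior odds: 0.007 ÷ 0.993 = 7/993.
Likelihood ratio of a positive result = 0.81/0.14 = 81/14.
Target odds: 0.9 ÷ 0.1 = 9.
Need (7/993) × (81/14)ⁿ ≥ 9, i.e. (81/14)ⁿ ≥ 8937/7.
(81/14)⁴ = 43046721/38416 falls short of 8937/7 but (81/14)⁵ ≈6483.13 reaches it, so n = 5.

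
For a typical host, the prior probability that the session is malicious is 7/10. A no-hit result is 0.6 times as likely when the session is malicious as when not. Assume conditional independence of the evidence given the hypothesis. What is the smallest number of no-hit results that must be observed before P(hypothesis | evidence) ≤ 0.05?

8

Prior odds: 0.7 ÷ 0.3 = 7/3.
Likelihood ratio per no-hit result = 0.6.
Target posterior odds = 0.05/0.95 = 1/19.
Require 0.6ⁿ ≤ 1/19 ÷ (7/3) = 3/133.
0.6⁷ = 2187/78125 is still above 3/133 but 0.6⁸ = 6561/390625 is at or below it, so n = 8.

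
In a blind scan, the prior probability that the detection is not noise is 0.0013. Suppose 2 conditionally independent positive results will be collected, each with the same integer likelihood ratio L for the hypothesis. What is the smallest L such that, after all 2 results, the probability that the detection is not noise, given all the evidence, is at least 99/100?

276

Prior odds = 0.0013/0.9987 = 13/9987.
Target odds = 0.99/0.01 = 99.
Need L² ≥ 99 ÷ (13/9987) = 988713/13.
275² = 75625 < 988713/13 ≤ 76176 = 276², so L = 276.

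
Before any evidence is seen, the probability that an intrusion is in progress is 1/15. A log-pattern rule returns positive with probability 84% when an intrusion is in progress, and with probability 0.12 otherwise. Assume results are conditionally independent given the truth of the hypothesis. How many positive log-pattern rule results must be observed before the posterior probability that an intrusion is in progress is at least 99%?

Prior odds = (1/15)/(14/15) = 1/14.
Likelihood ratio of a positive result = 0.84/0.12 = 7.
Target odds: 0.99 ÷ 0.01 = 99.
Need (1/14) × 7ⁿ ≥ 99, i.e. 7ⁿ ≥ 1386.
7³ = 343 falls short of 1386 but 7⁴ = 2401 reaches it, so n = 4.

4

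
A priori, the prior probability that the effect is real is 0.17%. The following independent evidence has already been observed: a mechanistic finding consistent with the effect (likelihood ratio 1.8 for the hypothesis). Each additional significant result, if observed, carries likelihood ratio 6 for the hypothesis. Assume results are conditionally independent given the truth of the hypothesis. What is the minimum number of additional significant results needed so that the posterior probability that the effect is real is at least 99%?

6

Prior odds = 0.0017/0.9983 = 17/9983.
Bayes factor of the evidence already in hand = 1.8.
Odds after that evidence = (17/9983) × 1.8 = 153/49915.
Target odds = 0.99/0.01 = 99.
Need 6ⁿ ≥ 99 ÷ (153/49915) = 549065/17.
6⁵ = 7776 falls short of 549065/17 but 6⁶ = 46656 reaches it, so n = 6.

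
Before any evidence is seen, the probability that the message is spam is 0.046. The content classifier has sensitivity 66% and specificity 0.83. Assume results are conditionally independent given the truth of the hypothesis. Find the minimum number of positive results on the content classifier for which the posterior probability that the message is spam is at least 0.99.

Prior odds: 0.046 ÷ 0.954 = 23/477.
False-positive rate = 1 − 0.83 = 0.17; likelihood ratio of a positive = 0.66/0.17 = 66/17.
Target odds: 0.99 ÷ 0.01 = 99.
Need (23/477) × (66/17)ⁿ ≥ 99, i.e. (66/17)ⁿ ≥ 47223/23.
(66/17)⁵ ≈882.013 falls short of 47223/23 but (66/17)⁶ ≈3424.29 reaches it, so n = 6.

6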